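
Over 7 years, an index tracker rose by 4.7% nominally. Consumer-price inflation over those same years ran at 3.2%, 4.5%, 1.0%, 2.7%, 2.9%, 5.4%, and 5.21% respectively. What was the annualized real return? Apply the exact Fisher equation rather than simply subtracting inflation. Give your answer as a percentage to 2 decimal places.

-2.79%

Cumulative inflation factor: 1.032 × 1.045 × 1.010 × 1.027 × 1.029 × 1.054 × 1.0521 ≈ 1.27644.
Nominal growth factor: 1.04700. Real growth factor = 1.04700 / 1.27644 ≈ 0.82025.
Annualized: 0.82025^(1/7) − 1 ≈ -0.02791.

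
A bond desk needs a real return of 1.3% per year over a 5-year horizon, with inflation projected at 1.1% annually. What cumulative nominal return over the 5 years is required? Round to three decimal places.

Required annual nominal rate: (1+1.3%)(1+1.1%) − 1 = 2.4143%.
Cumulative over 5 years: (1 + 0.024143)^5 − 1 ≈ 0.12669.

12.669%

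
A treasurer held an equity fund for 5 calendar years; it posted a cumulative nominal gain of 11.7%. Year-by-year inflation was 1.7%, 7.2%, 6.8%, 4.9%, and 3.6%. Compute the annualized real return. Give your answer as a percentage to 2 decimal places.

Cumulative inflation factor: 1.017 × 1.072 × 1.068 × 1.049 × 1.036 ≈ 1.26538.
Nominal growth factor: 1.11700. Real growth factor = 1.11700 / 1.26538 ≈ 0.88274.
Annualized: 0.88274^(1/5) − 1 ≈ -0.02464.

-2.46%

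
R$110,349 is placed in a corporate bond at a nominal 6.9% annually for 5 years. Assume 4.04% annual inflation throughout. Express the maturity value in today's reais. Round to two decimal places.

Nominal value at maturity: R$110,349 × (1 + 6.9%)^5 ≈ R$154,048.31.
Price-level factor over 5 years: (1 + 4.04%)^5 ≈ 1.2189944200.
The maturity value deflated by that factor is the answer in today's purchasing power.

R$126,373.27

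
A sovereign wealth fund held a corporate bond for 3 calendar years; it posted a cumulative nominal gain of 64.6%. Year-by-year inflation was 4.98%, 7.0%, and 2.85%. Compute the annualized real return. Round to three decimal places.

Cumulative inflation factor: 1.0498 × 1.070 × 1.0285 ≈ 1.15530.
Nominal growth factor: 1.64600. Real growth factor = 1.64600 / 1.15530 ≈ 1.42474.
Annualized: 1.42474^(1/3) − 1 ≈ 0.12524.

12.524%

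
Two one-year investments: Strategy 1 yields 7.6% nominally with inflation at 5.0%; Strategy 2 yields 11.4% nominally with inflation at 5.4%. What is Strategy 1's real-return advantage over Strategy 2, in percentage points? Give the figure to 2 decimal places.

-3.22

Strategy 1 real return: 1.076/1.050 − 1 = 2.476%.
Strategy 2 real return: 1.114/1.054 − 1 = 5.693%.
Difference: 2.476 − 5.693 = -3.217 pp.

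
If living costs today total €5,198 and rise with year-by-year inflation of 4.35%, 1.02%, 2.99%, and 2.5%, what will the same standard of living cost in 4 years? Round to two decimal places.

Cumulative price-level factor: 1.0435 × 1.0102 × 1.0299 × 1.025 ≈ 1.1128041615.
Multiplying €5,198 by the price-level factor gives the future nominal sum.

€5,784.36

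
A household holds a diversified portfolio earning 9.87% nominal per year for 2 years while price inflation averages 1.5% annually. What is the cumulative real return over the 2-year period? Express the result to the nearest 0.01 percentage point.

The annual real rate is (1+9.87%)/(1+1.5%) − 1 = 8.2463%.
Compounded over 2 years: (1 + 0.082463)^2 − 1 ≈ 0.17173.

17.17%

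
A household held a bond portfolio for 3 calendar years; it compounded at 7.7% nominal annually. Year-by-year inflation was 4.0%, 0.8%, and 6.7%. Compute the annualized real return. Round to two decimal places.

3.75%

Cumulative inflation factor: 1.040 × 1.008 × 1.067 ≈ 1.11856.
Nominal growth factor: 1.24924. Real growth factor = 1.24924 / 1.11856 ≈ 1.11683.
Annualized: 1.11683^(1/3) − 1 ≈ 0.03752.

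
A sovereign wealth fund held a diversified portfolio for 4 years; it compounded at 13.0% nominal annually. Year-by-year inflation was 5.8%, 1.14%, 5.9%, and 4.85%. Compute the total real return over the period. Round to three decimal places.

Cumulative inflation factor: 1.058 × 1.0114 × 1.059 × 1.0485 ≈ 1.18815.
Nominal growth factor: 1.63047. Real growth factor = 1.63047 / 1.18815 ≈ 1.37227.
Total real return ≈ 37.2274%.

37.227%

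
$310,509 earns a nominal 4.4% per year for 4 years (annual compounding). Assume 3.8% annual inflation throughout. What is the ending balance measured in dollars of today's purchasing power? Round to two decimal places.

Nominal value at maturity: $310,509 × (1 + 4.4%)^4 ≈ $368,872.42.
Price-level factor over 4 years: (1 + 3.8%)^4 ≈ 1.1608855731.
Dividing the nominal maturity value by the price-level factor gives the value in today's money.

$317,750.89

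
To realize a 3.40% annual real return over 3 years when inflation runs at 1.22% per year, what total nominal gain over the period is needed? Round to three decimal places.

Required annual nominal rate: (1+3.40%)(1+1.22%) − 1 = 4.66148%.
Cumulative over 3 years: (1 + 0.0466148)^3 − 1 ≈ 0.14646.

14.646%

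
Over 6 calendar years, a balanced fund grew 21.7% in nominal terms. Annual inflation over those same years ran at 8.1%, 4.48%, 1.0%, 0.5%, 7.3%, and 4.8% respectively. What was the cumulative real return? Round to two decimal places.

Cumulative inflation factor: 1.081 × 1.0448 × 1.010 × 1.005 × 1.073 × 1.048 ≈ 1.28916.
Nominal growth factor: 1.21700. Real growth factor = 1.21700 / 1.28916 ≈ 0.94402.
Total real return ≈ -5.5975%.

-5.60%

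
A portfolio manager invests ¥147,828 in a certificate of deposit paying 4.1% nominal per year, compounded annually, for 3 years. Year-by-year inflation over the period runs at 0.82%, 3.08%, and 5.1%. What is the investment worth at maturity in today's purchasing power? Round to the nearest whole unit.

Nominal value at maturity: ¥147,828 × (1 + 4.1%)^3 ≈ ¥166,767.
Price-level factor over 3 years: 1.0082 × 1.0308 × 1.051 ≈ 1.0922544406.
Dividing the nominal maturity value by the price-level factor gives the value in today's money.

¥152,681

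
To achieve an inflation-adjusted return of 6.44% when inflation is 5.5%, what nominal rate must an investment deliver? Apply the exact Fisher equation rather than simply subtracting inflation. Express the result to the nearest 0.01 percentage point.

By the Fisher equation, 1 + r_nom = (1 + 6.44%)(1 + 5.5%) = 1.0644 × 1.055 = 1.122942.
So r_nom = 12.2942%.

12.29%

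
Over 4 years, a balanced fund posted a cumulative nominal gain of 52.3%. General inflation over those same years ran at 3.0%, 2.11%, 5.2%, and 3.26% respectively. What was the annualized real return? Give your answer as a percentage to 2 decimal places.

Cumulative inflation factor: 1.030 × 1.0211 × 1.052 × 1.0326 ≈ 1.14249.
Nominal growth factor: 1.52300. Real growth factor = 1.52300 / 1.14249 ≈ 1.33305.
Annualized: 1.33305^(1/4) − 1 ≈ 0.07451.

7.45%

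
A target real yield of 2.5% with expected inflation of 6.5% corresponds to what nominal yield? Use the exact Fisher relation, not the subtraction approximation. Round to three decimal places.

9.163%

By the Fisher equation, 1 + r_nom = (1 + 2.5%)(1 + 6.5%) = 1.025 × 1.065 = 1.091625.
So r_nom = 9.1625%.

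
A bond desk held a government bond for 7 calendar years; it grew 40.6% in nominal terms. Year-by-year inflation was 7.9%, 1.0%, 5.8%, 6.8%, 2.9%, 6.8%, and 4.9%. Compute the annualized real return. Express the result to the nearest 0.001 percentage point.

Cumulative inflation factor: 1.079 × 1.010 × 1.058 × 1.068 × 1.029 × 1.068 × 1.049 ≈ 1.41959.
Nominal growth factor: 1.40600. Real growth factor = 1.40600 / 1.41959 ≈ 0.99043.
Annualized: 0.99043^(1/7) − 1 ≈ -0.00137.

-0.137%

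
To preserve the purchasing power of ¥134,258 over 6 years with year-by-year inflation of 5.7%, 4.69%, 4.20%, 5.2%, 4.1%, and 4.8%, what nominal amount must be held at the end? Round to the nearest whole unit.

Cumulative price-level factor: 1.057 × 1.0469 × 1.0420 × 1.052 × 1.041 × 1.048 ≈ 1.3233528531.
Multiplying ¥134,258 by the price-level factor gives the future nominal sum.

¥177,671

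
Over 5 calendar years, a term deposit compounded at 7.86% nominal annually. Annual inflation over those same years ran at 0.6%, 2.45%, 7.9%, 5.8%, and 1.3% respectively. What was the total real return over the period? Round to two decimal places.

22.48%

Cumulative inflation factor: 1.006 × 1.0245 × 1.079 × 1.058 × 1.013 ≈ 1.19186.
Nominal growth factor: 1.45983. Real growth factor = 1.45983 / 1.19186 ≈ 1.22483.
Total real return ≈ 22.4829%.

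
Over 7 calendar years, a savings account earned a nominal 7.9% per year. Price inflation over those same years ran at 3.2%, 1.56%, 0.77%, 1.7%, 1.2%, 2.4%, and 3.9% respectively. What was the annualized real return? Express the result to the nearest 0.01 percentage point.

Cumulative inflation factor: 1.032 × 1.0156 × 1.0077 × 1.017 × 1.012 × 1.024 × 1.039 ≈ 1.15651.
Nominal growth factor: 1.70275. Real growth factor = 1.70275 / 1.15651 ≈ 1.47231.
Annualized: 1.47231^(1/7) − 1 ≈ 0.05682.

5.68%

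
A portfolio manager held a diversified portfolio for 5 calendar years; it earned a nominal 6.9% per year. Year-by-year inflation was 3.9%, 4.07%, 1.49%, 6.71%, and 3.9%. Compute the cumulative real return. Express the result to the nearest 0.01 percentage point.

14.74%

Cumulative inflation factor: 1.039 × 1.0407 × 1.0149 × 1.0671 × 1.039 ≈ 1.21670.
Nominal growth factor: 1.39601. Real growth factor = 1.39601 / 1.21670 ≈ 1.14737.
Total real return ≈ 14.7370%.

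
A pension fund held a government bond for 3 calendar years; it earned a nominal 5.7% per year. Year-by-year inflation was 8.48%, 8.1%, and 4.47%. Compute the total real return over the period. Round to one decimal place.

Cumulative inflation factor: 1.0848 × 1.081 × 1.0447 ≈ 1.22509.
Nominal growth factor: 1.18093. Real growth factor = 1.18093 / 1.22509 ≈ 0.96396.
Total real return ≈ -3.6042%.

-3.6%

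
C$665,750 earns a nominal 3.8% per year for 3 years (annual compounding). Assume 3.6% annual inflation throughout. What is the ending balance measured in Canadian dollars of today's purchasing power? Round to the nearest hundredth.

Nominal value at maturity: C$665,750 × (1 + 3.8%)^3 ≈ C$744,566.06.
Price-level factor over 3 years: (1 + 3.6%)^3 = 1.111934656.
Dividing the nominal maturity value by the price-level factor gives the value in today's money.

C$669,613.14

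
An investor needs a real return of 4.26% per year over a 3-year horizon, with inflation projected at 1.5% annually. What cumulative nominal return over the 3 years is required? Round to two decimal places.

18.51%

Required annual nominal rate: (1+4.26%)(1+1.5%) − 1 = 5.8239%.
Cumulative over 3 years: (1 + 0.058239)^3 − 1 ≈ 0.18509.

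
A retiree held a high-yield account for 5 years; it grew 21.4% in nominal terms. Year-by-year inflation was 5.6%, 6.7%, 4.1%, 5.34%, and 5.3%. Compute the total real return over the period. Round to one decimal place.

Cumulative inflation factor: 1.056 × 1.067 × 1.041 × 1.0534 × 1.053 ≈ 1.30107.
Nominal growth factor: 1.21400. Real growth factor = 1.21400 / 1.30107 ≈ 0.93308.
Total real return ≈ -6.6922%.

-6.7%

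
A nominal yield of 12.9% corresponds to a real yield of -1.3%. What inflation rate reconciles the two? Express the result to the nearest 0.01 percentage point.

14.39%

From (1+r_nom) = (1+r_real)(1+π), we get 1+π = (1 + 12.9%)/(1 − 1.3%) = 1.129/0.987 ≈ 1.14387.
So π ≈ 14.3870%.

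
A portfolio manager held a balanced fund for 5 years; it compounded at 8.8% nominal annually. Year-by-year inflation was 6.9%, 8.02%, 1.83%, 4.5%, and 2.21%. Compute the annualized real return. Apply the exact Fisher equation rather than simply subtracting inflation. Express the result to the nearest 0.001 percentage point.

Cumulative inflation factor: 1.069 × 1.0802 × 1.0183 × 1.045 × 1.0221 ≈ 1.25594.
Nominal growth factor: 1.52456. Real growth factor = 1.52456 / 1.25594 ≈ 1.21388.
Annualized: 1.21388^(1/5) − 1 ≈ 0.03953.

3.953%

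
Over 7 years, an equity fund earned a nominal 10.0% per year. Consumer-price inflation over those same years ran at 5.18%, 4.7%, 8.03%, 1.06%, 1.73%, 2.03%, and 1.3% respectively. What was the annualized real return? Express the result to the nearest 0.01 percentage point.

6.38%

Cumulative inflation factor: 1.0518 × 1.047 × 1.0803 × 1.0106 × 1.0173 × 1.0203 × 1.013 ≈ 1.26412.
Nominal growth factor: 1.94872. Real growth factor = 1.94872 / 1.26412 ≈ 1.54155.
Annualized: 1.54155^(1/7) − 1 ≈ 0.06378.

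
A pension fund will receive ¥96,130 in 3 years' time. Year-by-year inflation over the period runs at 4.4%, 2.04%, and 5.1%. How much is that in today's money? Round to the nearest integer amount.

¥85,859

Price-level factor over 3 years: 1.044 × 1.0204 × 1.051 = 1.1196277776.
Purchasing power today: ¥96,130 divided by that factor.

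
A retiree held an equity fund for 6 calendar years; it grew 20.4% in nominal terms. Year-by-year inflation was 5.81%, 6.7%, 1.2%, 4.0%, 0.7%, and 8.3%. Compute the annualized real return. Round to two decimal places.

Cumulative inflation factor: 1.0581 × 1.067 × 1.012 × 1.040 × 1.007 × 1.083 ≈ 1.29587.
Nominal growth factor: 1.20400. Real growth factor = 1.20400 / 1.29587 ≈ 0.92910.
Annualized: 0.92910^(1/6) − 1 ≈ -0.01218.

-1.22%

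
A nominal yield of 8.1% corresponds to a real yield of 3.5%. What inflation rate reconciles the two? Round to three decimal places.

4.444%

From (1+r_nom) = (1+r_real)(1+π), we get 1+π = (1 + 8.1%)/(1 + 3.5%) = 1.081/1.035 ≈ 1.04444.
So π ≈ 4.4444%.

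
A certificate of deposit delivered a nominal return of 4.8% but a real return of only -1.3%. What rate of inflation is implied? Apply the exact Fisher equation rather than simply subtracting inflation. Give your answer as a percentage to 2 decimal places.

From (1+r_nom) = (1+r_real)(1+π), we get 1+π = (1 + 4.8%)/(1 − 1.3%) = 1.048/0.987 ≈ 1.06180.
So π ≈ 6.1803%.

6.18%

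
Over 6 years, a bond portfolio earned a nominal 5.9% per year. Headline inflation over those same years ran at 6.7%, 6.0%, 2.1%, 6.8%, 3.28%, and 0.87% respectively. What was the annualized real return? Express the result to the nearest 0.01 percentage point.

Cumulative inflation factor: 1.067 × 1.060 × 1.021 × 1.068 × 1.0328 × 1.0087 ≈ 1.28483.
Nominal growth factor: 1.41051. Real growth factor = 1.41051 / 1.28483 ≈ 1.09782.
Annualized: 1.09782^(1/6) − 1 ≈ 0.01568.

1.57%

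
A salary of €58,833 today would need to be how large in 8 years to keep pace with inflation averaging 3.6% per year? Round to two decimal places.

€78,072.67

Cumulative price-level factor: (1+3.6%)^8 ≈ 1.3270217568.
Multiplying €58,833 by the price-level factor gives the future nominal sum.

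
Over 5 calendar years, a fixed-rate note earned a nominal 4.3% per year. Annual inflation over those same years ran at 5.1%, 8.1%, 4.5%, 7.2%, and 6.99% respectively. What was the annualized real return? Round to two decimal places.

Cumulative inflation factor: 1.051 × 1.081 × 1.045 × 1.072 × 1.0699 ≈ 1.36170.
Nominal growth factor: 1.23430. Real growth factor = 1.23430 / 1.36170 ≈ 0.90644.
Annualized: 0.90644^(1/5) − 1 ≈ -0.01945.

-1.95%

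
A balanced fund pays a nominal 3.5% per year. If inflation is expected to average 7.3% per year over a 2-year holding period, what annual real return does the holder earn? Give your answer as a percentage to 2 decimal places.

-3.54%

With constant rates the annual real return is the same each year: (1+3.5%)/(1+7.3%) − 1 = -0.03541.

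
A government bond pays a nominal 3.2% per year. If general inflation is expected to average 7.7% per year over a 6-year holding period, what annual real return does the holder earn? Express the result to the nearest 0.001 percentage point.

-4.178%

With constant rates the annual real return is the same each year: (1+3.2%)/(1+7.7%) − 1 = -0.04178.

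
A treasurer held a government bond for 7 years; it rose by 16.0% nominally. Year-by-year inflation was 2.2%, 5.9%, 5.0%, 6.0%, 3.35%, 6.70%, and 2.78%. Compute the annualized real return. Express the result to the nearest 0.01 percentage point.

-2.30%

Cumulative inflation factor: 1.022 × 1.059 × 1.050 × 1.060 × 1.0335 × 1.0670 × 1.0278 ≈ 1.36529.
Nominal growth factor: 1.16000. Real growth factor = 1.16000 / 1.36529 ≈ 0.84964.
Annualized: 0.84964^(1/7) − 1 ≈ -0.02301.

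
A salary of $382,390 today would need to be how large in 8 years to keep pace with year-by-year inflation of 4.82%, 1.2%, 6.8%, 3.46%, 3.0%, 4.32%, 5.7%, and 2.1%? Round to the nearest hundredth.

$519,733.19

Cumulative price-level factor: 1.0482 × 1.012 × 1.068 × 1.0346 × 1.030 × 1.0432 × 1.057 × 1.021 ≈ 1.3591704602.
The nominal amount required is $382,390 scaled up by that factor.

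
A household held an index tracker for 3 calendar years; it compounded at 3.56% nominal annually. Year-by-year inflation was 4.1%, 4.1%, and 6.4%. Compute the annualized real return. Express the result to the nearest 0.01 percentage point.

Cumulative inflation factor: 1.041 × 1.041 × 1.064 ≈ 1.15304.
Nominal growth factor: 1.11065. Real growth factor = 1.11065 / 1.15304 ≈ 0.96324.
Annualized: 0.96324^(1/3) − 1 ≈ -0.01241.

-1.24%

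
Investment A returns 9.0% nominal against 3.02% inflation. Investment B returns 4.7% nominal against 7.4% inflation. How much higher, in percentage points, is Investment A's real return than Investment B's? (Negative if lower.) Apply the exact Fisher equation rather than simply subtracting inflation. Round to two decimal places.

Investment A real return: 1.090/1.0302 − 1 = 5.805%.
Investment B real return: 1.047/1.074 − 1 = -2.514%.
Difference: 5.805 − (-2.514) = 8.319 pp.

8.32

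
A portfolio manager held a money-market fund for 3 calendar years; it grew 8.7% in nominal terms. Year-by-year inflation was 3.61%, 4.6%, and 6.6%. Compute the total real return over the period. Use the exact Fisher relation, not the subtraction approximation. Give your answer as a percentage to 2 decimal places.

Cumulative inflation factor: 1.0361 × 1.046 × 1.066 ≈ 1.15529.
Nominal growth factor: 1.08700. Real growth factor = 1.08700 / 1.15529 ≈ 0.94089.
Total real return ≈ -5.9110%.

-5.91%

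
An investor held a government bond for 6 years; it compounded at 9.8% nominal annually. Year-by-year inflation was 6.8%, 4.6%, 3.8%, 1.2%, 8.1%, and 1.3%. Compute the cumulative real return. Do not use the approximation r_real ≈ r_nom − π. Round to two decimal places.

36.36%

Cumulative inflation factor: 1.068 × 1.046 × 1.038 × 1.012 × 1.081 × 1.013 ≈ 1.28504.
Nominal growth factor: 1.75232. Real growth factor = 1.75232 / 1.28504 ≈ 1.36363.
Total real return ≈ 36.3635%.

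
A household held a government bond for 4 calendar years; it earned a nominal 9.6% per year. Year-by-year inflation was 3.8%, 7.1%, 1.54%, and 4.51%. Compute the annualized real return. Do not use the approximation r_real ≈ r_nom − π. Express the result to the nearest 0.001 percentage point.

Cumulative inflation factor: 1.038 × 1.071 × 1.0154 × 1.0451 ≈ 1.17973.
Nominal growth factor: 1.44292. Real growth factor = 1.44292 / 1.17973 ≈ 1.22310.
Annualized: 1.22310^(1/4) − 1 ≈ 0.05164.

5.164%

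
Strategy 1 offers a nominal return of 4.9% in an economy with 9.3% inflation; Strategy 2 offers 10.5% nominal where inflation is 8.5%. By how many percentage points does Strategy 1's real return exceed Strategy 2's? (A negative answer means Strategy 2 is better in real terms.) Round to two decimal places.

Strategy 1 real return: 1.049/1.093 − 1 = -4.026%.
Strategy 2 real return: 1.105/1.085 − 1 = 1.843%.
Difference: -4.026 − 1.843 = -5.869 pp.

-5.87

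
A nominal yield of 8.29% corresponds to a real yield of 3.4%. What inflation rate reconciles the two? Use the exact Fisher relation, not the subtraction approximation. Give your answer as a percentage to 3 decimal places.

From (1+r_nom) = (1+r_real)(1+π), we get 1+π = (1 + 8.29%)/(1 + 3.4%) = 1.0829/1.034 ≈ 1.04729.
So π ≈ 4.7292%.

4.729%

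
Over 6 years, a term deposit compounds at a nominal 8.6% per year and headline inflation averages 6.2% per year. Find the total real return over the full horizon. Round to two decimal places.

14.35%

The annual real rate is (1+8.6%)/(1+6.2%) − 1 = 2.2599%.
Compounded over 6 years: (1 + 0.022599)^6 − 1 ≈ 0.14349.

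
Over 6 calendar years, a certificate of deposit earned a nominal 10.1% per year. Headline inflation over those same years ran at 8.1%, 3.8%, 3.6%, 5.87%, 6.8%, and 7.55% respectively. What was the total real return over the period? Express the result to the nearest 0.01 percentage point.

Cumulative inflation factor: 1.081 × 1.038 × 1.036 × 1.0587 × 1.068 × 1.0755 ≈ 1.41364.
Nominal growth factor: 1.78125. Real growth factor = 1.78125 / 1.41364 ≈ 1.26005.
Total real return ≈ 26.0046%.

26.00%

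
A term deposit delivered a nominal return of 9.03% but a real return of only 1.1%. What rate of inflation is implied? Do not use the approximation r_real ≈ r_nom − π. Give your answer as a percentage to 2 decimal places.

7.84%

From (1+r_nom) = (1+r_real)(1+π), we get 1+π = (1 + 9.03%)/(1 + 1.1%) = 1.0903/1.011 ≈ 1.07844.
So π ≈ 7.8437%.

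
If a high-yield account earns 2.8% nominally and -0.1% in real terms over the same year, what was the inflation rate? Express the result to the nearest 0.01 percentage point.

From (1+r_nom) = (1+r_real)(1+π), we get 1+π = (1 + 2.8%)/(1 − 0.1%) = 1.028/0.999 ≈ 1.02903.
So π ≈ 2.9029%.

2.90%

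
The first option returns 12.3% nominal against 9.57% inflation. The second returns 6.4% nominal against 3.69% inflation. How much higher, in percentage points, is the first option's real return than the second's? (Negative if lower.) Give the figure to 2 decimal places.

-0.12

The first option real return: 1.123/1.0957 − 1 = 2.492%.
The second real return: 1.064/1.0369 − 1 = 2.614%.
Difference: 2.492 − 2.614 = -0.122 pp.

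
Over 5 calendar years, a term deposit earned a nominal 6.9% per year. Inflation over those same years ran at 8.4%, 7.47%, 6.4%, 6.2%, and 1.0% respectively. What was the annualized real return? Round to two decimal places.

0.98%

Cumulative inflation factor: 1.084 × 1.0747 × 1.064 × 1.062 × 1.010 ≈ 1.32955.
Nominal growth factor: 1.39601. Real growth factor = 1.39601 / 1.32955 ≈ 1.04999.
Annualized: 1.04999^(1/5) − 1 ≈ 0.00980.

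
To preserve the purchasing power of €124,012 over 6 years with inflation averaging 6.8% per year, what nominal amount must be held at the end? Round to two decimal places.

Cumulative price-level factor: (1+6.8%)^6 ≈ 1.4839781831.
The nominal amount required is €124,012 scaled up by that factor.

€184,031.10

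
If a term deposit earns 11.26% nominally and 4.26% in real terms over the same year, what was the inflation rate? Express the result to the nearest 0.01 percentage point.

From (1+r_nom) = (1+r_real)(1+π), we get 1+π = (1 + 11.26%)/(1 + 4.26%) = 1.1126/1.0426 ≈ 1.06714.
So π ≈ 6.7140%.

6.71%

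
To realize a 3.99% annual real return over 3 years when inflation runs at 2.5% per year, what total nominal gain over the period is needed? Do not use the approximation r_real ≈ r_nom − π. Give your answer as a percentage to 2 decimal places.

Required annual nominal rate: (1+3.99%)(1+2.5%) − 1 = 6.58975%.
Cumulative over 3 years: (1 + 0.0658975)^3 − 1 ≈ 0.21101.

21.10%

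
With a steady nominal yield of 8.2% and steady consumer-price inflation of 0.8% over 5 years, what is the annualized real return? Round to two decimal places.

7.34%

With constant rates the annual real return is the same each year: (1+8.2%)/(1+0.8%) − 1 = 0.07341.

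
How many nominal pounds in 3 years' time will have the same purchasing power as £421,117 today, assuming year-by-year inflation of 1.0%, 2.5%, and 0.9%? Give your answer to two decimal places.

£439,885.03

Cumulative price-level factor: 1.010 × 1.025 × 1.009 = 1.04456725.
Multiplying £421,117 by the price-level factor gives the future nominal sum.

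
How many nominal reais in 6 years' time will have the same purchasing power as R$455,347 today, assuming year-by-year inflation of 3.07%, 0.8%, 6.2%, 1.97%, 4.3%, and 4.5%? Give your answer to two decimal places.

R$558,383.82

Cumulative price-level factor: 1.0307 × 1.008 × 1.062 × 1.0197 × 1.043 × 1.045 ≈ 1.2262819705.
The nominal amount required is R$455,347 scaled up by that factor.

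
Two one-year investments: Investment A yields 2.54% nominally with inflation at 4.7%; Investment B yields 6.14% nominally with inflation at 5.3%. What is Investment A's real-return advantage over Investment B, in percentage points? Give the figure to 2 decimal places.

-2.86

Investment A real return: 1.0254/1.047 − 1 = -2.063%.
Investment B real return: 1.0614/1.053 − 1 = 0.798%.
Difference: -2.063 − 0.798 = -2.861 pp.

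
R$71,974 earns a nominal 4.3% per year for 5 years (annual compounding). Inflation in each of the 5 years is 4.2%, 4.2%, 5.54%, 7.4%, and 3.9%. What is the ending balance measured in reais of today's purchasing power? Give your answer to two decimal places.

Nominal value at maturity: R$71,974 × (1 + 4.3%)^5 ≈ R$88,837.67.
Price-level factor over 5 years: 1.042 × 1.042 × 1.0554 × 1.074 × 1.039 ≈ 1.2787108690.
The maturity value deflated by that factor is the answer in today's purchasing power.

R$69,474.40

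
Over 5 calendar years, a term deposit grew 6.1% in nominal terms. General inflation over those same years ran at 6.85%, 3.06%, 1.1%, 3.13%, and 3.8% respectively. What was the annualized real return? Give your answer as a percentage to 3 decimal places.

-2.298%

Cumulative inflation factor: 1.0685 × 1.0306 × 1.011 × 1.0313 × 1.038 ≈ 1.19179.
Nominal growth factor: 1.06100. Real growth factor = 1.06100 / 1.19179 ≈ 0.89026.
Annualized: 0.89026^(1/5) − 1 ≈ -0.02298.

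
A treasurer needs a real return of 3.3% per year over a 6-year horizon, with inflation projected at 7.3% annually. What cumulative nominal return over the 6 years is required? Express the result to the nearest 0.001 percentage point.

Required annual nominal rate: (1+3.3%)(1+7.3%) − 1 = 10.8409%.
Cumulative over 6 years: (1 + 0.108409)^6 − 1 ≈ 0.85439.

85.439%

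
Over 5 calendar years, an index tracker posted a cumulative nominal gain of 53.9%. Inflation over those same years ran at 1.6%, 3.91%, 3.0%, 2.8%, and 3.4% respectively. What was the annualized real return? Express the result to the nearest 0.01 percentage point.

Cumulative inflation factor: 1.016 × 1.0391 × 1.030 × 1.028 × 1.034 ≈ 1.15585.
Nominal growth factor: 1.53900. Real growth factor = 1.53900 / 1.15585 ≈ 1.33149.
Annualized: 1.33149^(1/5) − 1 ≈ 0.05893.

5.89%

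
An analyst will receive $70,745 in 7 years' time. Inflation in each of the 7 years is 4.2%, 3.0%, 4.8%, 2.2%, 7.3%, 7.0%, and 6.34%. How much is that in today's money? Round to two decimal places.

Price-level factor over 7 years: 1.042 × 1.030 × 1.048 × 1.022 × 1.073 × 1.070 × 1.0634 ≈ 1.4034510757.
Purchasing power today: $70,745 divided by that factor.

$50,407.88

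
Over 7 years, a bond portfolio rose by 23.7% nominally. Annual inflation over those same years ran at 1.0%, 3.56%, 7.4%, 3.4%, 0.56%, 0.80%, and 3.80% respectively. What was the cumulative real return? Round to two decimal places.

Cumulative inflation factor: 1.010 × 1.0356 × 1.074 × 1.034 × 1.0056 × 1.0080 × 1.0380 ≈ 1.22214.
Nominal growth factor: 1.23700. Real growth factor = 1.23700 / 1.22214 ≈ 1.01216.
Total real return ≈ 1.2158%.

1.22%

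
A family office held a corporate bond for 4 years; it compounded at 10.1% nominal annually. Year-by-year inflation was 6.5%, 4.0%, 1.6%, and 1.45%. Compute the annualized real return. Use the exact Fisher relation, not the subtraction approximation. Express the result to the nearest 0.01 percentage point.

6.51%

Cumulative inflation factor: 1.065 × 1.040 × 1.016 × 1.0145 ≈ 1.14164.
Nominal growth factor: 1.46943. Real growth factor = 1.46943 / 1.14164 ≈ 1.28712.
Annualized: 1.28712^(1/4) − 1 ≈ 0.06514.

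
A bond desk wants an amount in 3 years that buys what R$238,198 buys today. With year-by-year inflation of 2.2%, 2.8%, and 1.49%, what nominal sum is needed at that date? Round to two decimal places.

Cumulative price-level factor: 1.022 × 1.028 × 1.0149 = 1.0662701784.
The nominal amount required is R$238,198 scaled up by that factor.

R$253,983.42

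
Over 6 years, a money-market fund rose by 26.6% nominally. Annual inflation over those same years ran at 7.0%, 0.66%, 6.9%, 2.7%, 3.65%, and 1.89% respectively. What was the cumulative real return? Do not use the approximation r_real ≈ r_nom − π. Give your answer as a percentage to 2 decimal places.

Cumulative inflation factor: 1.070 × 1.0066 × 1.069 × 1.027 × 1.0365 × 1.0189 ≈ 1.24879.
Nominal growth factor: 1.26600. Real growth factor = 1.26600 / 1.24879 ≈ 1.01378.
Total real return ≈ 1.3781%.

1.38%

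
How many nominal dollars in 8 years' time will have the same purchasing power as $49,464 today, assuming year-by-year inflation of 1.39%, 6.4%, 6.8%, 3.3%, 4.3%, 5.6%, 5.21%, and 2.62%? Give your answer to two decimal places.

$70,005.93

Cumulative price-level factor: 1.0139 × 1.064 × 1.068 × 1.033 × 1.043 × 1.056 × 1.0521 × 1.0262 ≈ 1.4152904715.
Multiplying $49,464 by the price-level factor gives the future nominal sum.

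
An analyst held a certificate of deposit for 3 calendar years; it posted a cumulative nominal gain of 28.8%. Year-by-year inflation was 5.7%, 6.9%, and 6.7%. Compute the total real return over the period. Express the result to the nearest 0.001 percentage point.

Cumulative inflation factor: 1.057 × 1.069 × 1.067 ≈ 1.20564.
Nominal growth factor: 1.28800. Real growth factor = 1.28800 / 1.20564 ≈ 1.06831.
Total real return ≈ 6.8314%.

6.831%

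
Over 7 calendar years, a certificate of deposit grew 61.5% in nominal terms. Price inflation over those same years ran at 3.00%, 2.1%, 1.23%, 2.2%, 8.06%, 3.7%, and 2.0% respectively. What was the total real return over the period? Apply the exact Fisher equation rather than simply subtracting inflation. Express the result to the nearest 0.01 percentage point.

Cumulative inflation factor: 1.0300 × 1.021 × 1.0123 × 1.022 × 1.0806 × 1.037 × 1.020 ≈ 1.24356.
Nominal growth factor: 1.61500. Real growth factor = 1.61500 / 1.24356 ≈ 1.29869.
Total real return ≈ 29.8690%.

29.87%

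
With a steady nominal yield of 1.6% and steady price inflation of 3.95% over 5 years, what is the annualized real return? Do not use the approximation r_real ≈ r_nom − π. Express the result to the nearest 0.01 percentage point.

With constant rates the annual real return is the same each year: (1+1.6%)/(1+3.95%) − 1 = -0.02261.

-2.26%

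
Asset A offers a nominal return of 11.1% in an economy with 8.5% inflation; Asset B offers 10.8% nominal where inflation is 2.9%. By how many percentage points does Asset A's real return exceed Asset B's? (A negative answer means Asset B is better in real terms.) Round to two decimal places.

-5.28

Asset A real return: 1.111/1.085 − 1 = 2.396%.
Asset B real return: 1.108/1.029 − 1 = 7.677%.
Difference: 2.396 − 7.677 = -5.281 pp.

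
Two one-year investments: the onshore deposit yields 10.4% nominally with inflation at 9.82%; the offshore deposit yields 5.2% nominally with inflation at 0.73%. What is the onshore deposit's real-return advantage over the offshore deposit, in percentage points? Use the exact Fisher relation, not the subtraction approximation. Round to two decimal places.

The onshore deposit real return: 1.104/1.0982 − 1 = 0.528%.
The offshore deposit real return: 1.052/1.0073 − 1 = 4.438%.
Difference: 0.528 − 4.438 = -3.910 pp.

-3.91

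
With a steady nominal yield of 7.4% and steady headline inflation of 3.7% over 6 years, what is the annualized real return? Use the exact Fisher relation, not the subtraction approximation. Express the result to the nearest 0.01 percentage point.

With constant rates the annual real return is the same each year: (1+7.4%)/(1+3.7%) − 1 = 0.03568.

3.57%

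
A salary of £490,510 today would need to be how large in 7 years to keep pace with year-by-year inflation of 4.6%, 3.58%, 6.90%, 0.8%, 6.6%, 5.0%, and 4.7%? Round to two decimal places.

£671,099.45

Cumulative price-level factor: 1.046 × 1.0358 × 1.0690 × 1.008 × 1.066 × 1.050 × 1.047 ≈ 1.3681666940.
The nominal amount required is £490,510 scaled up by that factor.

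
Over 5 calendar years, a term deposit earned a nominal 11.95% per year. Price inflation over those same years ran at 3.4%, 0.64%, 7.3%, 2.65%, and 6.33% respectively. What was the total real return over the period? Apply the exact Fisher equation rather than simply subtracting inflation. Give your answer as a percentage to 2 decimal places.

Cumulative inflation factor: 1.034 × 1.0064 × 1.073 × 1.0265 × 1.0633 ≈ 1.21872.
Nominal growth factor: 1.75841. Real growth factor = 1.75841 / 1.21872 ≈ 1.44283.
Total real return ≈ 44.2829%.

44.28%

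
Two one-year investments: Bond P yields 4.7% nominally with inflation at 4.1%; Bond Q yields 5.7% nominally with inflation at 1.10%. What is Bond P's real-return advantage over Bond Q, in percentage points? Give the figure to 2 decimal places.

-3.97

Bond P real return: 1.047/1.041 − 1 = 0.576%.
Bond Q real return: 1.057/1.0110 − 1 = 4.550%.
Difference: 0.576 − 4.550 = -3.974 pp.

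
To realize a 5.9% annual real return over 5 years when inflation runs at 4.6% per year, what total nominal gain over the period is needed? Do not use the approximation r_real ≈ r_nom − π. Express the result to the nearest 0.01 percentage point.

66.78%

Required annual nominal rate: (1+5.9%)(1+4.6%) − 1 = 10.7714%.
Cumulative over 5 years: (1 + 0.107714)^5 − 1 ≈ 0.66778.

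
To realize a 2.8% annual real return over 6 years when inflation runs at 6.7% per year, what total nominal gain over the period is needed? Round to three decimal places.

Required annual nominal rate: (1+2.8%)(1+6.7%) − 1 = 9.6876%.
Cumulative over 6 years: (1 + 0.096876)^6 − 1 ≈ 0.74159.

74.159%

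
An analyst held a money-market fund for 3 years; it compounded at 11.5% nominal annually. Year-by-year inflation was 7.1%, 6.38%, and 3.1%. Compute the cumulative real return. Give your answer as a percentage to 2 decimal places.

18.01%

Cumulative inflation factor: 1.071 × 1.0638 × 1.031 ≈ 1.17465.
Nominal growth factor: 1.38620. Real growth factor = 1.38620 / 1.17465 ≈ 1.18009.
Total real return ≈ 18.0094%.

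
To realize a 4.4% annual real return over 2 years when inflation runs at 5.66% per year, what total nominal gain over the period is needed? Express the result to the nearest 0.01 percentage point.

Required annual nominal rate: (1+4.4%)(1+5.66%) − 1 = 10.30904%.
Cumulative over 2 years: (1 + 0.1030904)^2 − 1 ≈ 0.21681.

21.68%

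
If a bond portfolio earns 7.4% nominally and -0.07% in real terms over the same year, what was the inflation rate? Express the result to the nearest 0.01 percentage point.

7.48%

From (1+r_nom) = (1+r_real)(1+π), we get 1+π = (1 + 7.4%)/(1 − 0.07%) = 1.074/0.9993 ≈ 1.07475.
So π ≈ 7.4752%.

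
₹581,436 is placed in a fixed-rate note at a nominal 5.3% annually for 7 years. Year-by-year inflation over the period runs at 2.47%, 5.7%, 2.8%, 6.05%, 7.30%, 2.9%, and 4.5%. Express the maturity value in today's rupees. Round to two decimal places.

₹612,623.45

Nominal value at maturity: ₹581,436 × (1 + 5.3%)^7 ≈ ₹834,642.54.
Price-level factor over 7 years: 1.0247 × 1.057 × 1.028 × 1.0605 × 1.0730 × 1.029 × 1.045 ≈ 1.3624070999.
The maturity value deflated by that factor is the answer in today's purchasing power.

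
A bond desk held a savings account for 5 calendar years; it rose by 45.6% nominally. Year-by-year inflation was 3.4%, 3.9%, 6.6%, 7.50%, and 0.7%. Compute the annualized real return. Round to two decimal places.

3.27%

Cumulative inflation factor: 1.034 × 1.039 × 1.066 × 1.0750 × 1.007 ≈ 1.23974.
Nominal growth factor: 1.45600. Real growth factor = 1.45600 / 1.23974 ≈ 1.17444.
Annualized: 1.17444^(1/5) − 1 ≈ 0.03268.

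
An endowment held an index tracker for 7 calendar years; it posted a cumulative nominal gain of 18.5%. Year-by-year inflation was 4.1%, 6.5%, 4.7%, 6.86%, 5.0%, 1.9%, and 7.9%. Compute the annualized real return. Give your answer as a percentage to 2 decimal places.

Cumulative inflation factor: 1.041 × 1.065 × 1.047 × 1.0686 × 1.050 × 1.019 × 1.079 ≈ 1.43201.
Nominal growth factor: 1.18500. Real growth factor = 1.18500 / 1.43201 ≈ 0.82751.
Annualized: 0.82751^(1/7) − 1 ≈ -0.02669.

-2.67%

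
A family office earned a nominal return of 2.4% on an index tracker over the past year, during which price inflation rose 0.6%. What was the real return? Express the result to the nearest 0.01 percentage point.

Real return via the Fisher equation: (1 + 2.4%)/(1 + 0.6%) − 1 = 1.024/1.006 − 1 ≈ 0.01789.

1.79%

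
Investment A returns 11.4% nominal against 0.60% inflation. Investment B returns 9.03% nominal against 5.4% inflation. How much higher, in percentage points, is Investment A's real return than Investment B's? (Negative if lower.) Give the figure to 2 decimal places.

7.29

Investment A real return: 1.114/1.0060 − 1 = 10.736%.
Investment B real return: 1.0903/1.054 − 1 = 3.444%.
Difference: 10.736 − 3.444 = 7.292 pp.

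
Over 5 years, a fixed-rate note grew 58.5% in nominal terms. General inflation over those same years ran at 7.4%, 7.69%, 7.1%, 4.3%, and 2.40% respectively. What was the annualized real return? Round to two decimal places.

3.68%

Cumulative inflation factor: 1.074 × 1.0769 × 1.071 × 1.043 × 1.0240 ≈ 1.32298.
Nominal growth factor: 1.58500. Real growth factor = 1.58500 / 1.32298 ≈ 1.19805.
Annualized: 1.19805^(1/5) − 1 ≈ 0.03680.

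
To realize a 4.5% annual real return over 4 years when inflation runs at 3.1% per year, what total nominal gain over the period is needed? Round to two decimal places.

34.74%

Required annual nominal rate: (1+4.5%)(1+3.1%) − 1 = 7.7395%.
Cumulative over 4 years: (1 + 0.077395)^4 − 1 ≈ 0.34741.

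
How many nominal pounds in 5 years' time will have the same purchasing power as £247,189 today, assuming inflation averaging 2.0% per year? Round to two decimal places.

£272,916.63

Cumulative price-level factor: (1+2.0%)^5 = 1.1040808032.
Multiplying £247,189 by the price-level factor gives the future nominal sum.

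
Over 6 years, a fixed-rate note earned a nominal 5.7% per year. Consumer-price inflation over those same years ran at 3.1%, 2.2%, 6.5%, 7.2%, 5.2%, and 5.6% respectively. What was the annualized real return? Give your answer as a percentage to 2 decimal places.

0.71%

Cumulative inflation factor: 1.031 × 1.022 × 1.065 × 1.072 × 1.052 × 1.056 ≈ 1.33639.
Nominal growth factor: 1.39460. Real growth factor = 1.39460 / 1.33639 ≈ 1.04356.
Annualized: 1.04356^(1/6) − 1 ≈ 0.00713.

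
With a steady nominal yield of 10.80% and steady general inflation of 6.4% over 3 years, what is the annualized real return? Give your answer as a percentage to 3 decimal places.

With constant rates the annual real return is the same each year: (1+10.80%)/(1+6.4%) − 1 = 0.04135.

4.135%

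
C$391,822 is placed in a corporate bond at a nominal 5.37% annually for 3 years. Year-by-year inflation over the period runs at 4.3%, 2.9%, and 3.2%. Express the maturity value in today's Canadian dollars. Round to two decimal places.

C$413,866.60

Nominal value at maturity: C$391,822 × (1 + 5.37%)^3 ≈ C$458,394.88.
Price-level factor over 3 years: 1.043 × 1.029 × 1.032 = 1.107590904.
Dividing the nominal maturity value by the price-level factor gives the value in today's money.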